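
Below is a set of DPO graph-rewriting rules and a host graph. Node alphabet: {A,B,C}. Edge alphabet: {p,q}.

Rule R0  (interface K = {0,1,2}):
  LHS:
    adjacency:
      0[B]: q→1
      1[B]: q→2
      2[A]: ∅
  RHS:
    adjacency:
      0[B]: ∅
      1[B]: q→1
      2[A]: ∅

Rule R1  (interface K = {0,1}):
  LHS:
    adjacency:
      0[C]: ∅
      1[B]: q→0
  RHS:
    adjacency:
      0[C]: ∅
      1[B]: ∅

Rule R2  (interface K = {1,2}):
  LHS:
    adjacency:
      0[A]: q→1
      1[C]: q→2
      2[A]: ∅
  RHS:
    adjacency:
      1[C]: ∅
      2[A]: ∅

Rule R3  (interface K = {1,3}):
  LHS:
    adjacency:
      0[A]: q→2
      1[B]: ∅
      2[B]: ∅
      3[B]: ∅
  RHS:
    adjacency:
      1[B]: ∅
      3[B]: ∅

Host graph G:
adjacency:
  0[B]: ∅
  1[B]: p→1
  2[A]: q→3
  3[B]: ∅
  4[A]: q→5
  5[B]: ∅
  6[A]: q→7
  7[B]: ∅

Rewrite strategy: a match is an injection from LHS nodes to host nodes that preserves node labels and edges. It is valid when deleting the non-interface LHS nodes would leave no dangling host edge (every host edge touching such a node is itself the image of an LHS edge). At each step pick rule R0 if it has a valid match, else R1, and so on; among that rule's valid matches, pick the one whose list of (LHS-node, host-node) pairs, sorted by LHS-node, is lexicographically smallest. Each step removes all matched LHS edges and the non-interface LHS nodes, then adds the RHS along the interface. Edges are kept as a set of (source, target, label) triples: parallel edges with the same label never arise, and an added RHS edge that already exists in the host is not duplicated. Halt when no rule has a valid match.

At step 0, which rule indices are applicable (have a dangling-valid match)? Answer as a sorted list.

R0: no valid match — LHS pattern not found
R1: no valid match — LHS pattern not found
R2: no valid match — LHS pattern not found
R3: 36 valid matches — {0↦2, 1↦0, 2↦3, 3↦1}, {0↦2, 1↦0, 2↦3, 3↦5}, {0↦2, 1↦0, 2↦3, 3↦7} (+33 more)

Answer: [R3]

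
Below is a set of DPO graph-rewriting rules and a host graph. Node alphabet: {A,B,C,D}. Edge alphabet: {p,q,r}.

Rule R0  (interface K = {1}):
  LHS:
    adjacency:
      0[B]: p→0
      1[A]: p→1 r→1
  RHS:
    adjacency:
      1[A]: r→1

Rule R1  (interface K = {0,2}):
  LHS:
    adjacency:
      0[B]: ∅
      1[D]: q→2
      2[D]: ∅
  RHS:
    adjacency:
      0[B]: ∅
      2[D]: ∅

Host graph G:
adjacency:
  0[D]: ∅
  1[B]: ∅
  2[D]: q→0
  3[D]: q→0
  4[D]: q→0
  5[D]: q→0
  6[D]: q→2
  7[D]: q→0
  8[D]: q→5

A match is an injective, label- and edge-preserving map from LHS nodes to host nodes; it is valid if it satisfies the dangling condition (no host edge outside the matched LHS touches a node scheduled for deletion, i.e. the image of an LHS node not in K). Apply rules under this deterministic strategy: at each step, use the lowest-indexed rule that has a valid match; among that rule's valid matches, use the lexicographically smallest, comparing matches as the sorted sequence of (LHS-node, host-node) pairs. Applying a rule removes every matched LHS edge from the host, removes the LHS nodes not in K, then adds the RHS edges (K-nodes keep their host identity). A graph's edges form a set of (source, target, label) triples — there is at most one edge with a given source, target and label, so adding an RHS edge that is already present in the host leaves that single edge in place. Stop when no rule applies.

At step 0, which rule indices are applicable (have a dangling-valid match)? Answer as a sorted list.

Answer: [R1]

Rewrite trace:
R0: no valid match — LHS pattern not found
R1: 5 valid matches — {0↦1, 1↦3, 2↦0}, {0↦1, 1↦4, 2↦0}, {0↦1, 1↦6, 2↦2} (+2 more)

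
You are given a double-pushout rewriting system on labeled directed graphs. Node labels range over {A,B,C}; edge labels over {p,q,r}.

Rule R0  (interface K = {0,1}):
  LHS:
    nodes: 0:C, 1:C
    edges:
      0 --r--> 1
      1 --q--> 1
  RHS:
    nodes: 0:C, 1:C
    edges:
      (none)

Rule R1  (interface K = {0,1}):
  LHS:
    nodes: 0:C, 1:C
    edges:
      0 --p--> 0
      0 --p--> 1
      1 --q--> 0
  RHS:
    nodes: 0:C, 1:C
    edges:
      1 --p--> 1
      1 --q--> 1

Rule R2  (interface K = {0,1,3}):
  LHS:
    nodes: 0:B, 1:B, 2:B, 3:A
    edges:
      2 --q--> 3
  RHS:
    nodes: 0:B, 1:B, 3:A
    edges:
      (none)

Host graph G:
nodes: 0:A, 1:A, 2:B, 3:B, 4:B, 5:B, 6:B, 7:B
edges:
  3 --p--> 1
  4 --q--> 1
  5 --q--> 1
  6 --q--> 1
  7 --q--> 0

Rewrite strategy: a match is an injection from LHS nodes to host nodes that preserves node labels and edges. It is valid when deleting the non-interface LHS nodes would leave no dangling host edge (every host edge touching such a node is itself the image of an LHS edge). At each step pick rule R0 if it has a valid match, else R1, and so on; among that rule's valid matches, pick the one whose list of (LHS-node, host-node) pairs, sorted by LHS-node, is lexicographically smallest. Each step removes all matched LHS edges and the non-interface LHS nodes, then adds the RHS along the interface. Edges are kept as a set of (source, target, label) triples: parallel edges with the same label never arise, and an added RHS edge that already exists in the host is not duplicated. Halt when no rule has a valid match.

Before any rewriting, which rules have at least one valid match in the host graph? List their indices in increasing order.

R0: no valid match — LHS pattern not found
R1: no valid match — LHS pattern not found
R2: 80 valid matches — {0↦2, 1↦3, 2↦4, 3↦1}, {0↦2, 1↦3, 2↦5, 3↦1}, {0↦2, 1↦3, 2↦6, 3↦1} (+77 more)

Answer: [R2]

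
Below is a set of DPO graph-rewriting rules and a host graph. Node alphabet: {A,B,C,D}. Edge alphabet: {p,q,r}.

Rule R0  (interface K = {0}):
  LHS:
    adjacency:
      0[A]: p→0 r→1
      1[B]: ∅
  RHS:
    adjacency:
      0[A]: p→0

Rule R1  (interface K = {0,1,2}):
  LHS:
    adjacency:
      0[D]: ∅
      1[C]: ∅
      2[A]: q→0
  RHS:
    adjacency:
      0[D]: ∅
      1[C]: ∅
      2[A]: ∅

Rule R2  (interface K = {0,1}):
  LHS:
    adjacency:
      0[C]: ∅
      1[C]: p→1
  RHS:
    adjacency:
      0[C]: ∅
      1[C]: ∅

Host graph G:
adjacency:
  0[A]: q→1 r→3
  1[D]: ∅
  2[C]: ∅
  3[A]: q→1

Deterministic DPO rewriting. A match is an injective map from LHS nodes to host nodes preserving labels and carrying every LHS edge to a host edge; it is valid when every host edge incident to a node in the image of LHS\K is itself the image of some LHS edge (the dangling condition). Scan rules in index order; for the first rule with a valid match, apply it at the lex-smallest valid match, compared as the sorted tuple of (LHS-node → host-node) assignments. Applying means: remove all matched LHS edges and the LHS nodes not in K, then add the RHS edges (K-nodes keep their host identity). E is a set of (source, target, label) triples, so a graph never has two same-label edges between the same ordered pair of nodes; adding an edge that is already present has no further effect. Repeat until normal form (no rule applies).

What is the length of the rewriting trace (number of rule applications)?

initial: |V|=4 |E|=3  E = 0-q->1 0-r->3 3-q->1
step 1: apply R1 at {0↦1, 1↦2, 2↦0}  → |V|=4 |E|=2  E = 0-r->3 3-q->1
step 2: apply R1 at {0↦1, 1↦2, 2↦3}  → |V|=4 |E|=1  E = 0-r->3
final graph: no rule applies after step 2

Answer: 2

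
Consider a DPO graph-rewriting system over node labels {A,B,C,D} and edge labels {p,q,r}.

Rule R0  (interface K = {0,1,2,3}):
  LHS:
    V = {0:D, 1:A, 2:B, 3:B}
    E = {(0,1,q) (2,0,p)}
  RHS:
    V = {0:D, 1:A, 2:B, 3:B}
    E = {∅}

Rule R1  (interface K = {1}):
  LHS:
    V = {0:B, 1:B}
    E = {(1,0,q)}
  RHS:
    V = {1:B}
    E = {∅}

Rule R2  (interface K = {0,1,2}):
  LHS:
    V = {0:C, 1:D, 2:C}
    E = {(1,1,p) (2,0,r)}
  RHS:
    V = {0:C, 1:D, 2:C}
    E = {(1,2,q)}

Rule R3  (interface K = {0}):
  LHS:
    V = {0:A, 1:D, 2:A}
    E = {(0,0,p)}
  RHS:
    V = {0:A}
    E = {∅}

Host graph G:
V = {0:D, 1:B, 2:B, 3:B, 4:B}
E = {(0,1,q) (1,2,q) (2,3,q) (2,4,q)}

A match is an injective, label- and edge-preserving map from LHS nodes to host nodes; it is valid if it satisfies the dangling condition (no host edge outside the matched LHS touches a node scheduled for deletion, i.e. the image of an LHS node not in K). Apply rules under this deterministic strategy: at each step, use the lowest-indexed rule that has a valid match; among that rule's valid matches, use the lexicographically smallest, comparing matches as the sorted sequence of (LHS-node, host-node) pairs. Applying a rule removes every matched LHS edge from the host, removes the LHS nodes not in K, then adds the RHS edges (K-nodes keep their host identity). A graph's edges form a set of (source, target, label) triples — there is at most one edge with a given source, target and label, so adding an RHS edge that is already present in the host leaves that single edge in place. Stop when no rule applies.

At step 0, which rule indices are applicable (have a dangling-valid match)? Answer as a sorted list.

R0: no valid match — LHS pattern not found
R1: 2 valid matches — {0↦3, 1↦2}, {0↦4, 1↦2}
R2: no valid match — LHS pattern not found
R3: no valid match — LHS pattern not found

Answer: [R1]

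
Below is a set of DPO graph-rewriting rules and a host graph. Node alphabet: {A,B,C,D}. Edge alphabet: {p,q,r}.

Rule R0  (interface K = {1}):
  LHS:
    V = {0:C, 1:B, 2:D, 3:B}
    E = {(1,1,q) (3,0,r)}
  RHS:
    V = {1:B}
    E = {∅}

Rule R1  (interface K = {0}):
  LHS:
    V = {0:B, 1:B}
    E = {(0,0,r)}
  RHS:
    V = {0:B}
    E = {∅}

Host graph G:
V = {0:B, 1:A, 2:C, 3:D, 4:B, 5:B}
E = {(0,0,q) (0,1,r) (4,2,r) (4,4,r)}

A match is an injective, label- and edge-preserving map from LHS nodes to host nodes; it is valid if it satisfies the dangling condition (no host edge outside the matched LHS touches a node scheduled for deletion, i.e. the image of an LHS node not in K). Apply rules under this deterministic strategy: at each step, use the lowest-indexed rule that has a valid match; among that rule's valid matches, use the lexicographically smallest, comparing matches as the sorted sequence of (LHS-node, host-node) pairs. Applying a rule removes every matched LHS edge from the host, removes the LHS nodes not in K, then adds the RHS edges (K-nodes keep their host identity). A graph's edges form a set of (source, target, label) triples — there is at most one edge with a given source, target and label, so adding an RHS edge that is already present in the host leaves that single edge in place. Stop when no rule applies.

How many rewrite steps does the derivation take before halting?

Answer: 2

Derivation:
initial: |V|=6 |E|=4  E = 0-q->0 0-r->1 4-r->2 4-r->4
step 1: apply R1 at {0↦4, 1↦5}  → |V|=5 |E|=3  E = 0-q->0 0-r->1 4-r->2
step 2: apply R0 at {0↦2, 1↦0, 2↦3, 3↦4}  → |V|=2 |E|=1  E = 0-r->1
normal form: no rule applies after step 2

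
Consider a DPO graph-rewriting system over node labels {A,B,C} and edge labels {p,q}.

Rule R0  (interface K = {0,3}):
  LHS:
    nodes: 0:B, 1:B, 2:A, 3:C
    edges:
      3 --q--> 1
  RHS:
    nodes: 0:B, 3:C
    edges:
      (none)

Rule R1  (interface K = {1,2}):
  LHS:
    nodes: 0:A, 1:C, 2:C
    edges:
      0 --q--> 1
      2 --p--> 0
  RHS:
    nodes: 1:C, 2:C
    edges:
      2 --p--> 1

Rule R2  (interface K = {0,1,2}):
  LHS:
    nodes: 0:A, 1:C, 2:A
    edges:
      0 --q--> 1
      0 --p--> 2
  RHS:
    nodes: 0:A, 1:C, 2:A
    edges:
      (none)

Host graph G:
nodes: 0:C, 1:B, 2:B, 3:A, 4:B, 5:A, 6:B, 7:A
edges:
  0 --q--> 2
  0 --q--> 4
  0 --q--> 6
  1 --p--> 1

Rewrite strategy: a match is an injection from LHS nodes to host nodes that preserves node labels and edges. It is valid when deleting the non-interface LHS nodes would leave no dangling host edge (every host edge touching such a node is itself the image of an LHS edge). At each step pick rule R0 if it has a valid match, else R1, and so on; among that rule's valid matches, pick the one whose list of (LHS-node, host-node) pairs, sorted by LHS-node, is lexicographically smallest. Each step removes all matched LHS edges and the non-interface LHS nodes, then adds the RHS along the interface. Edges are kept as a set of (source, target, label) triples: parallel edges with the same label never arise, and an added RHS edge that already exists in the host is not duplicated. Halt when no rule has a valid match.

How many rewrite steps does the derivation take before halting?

Answer: 3

Steps:
[0] host  ⇒  8 nodes, 4 edges  {0-q->2 0-q->4 0-q->6 1-p->1}
[1] R0 @ {0↦1, 1↦2, 2↦3, 3↦0}  ⇒  6 nodes, 3 edges  {0-q->4 0-q->6 1-p->1}
[2] R0 @ {0↦1, 1↦4, 2↦5, 3↦0}  ⇒  4 nodes, 2 edges  {0-q->6 1-p->1}
[3] R0 @ {0↦1, 1↦6, 2↦7, 3↦0}  ⇒  2 nodes, 1 edges  {1-p->1}
normal form: no rule applies after step 3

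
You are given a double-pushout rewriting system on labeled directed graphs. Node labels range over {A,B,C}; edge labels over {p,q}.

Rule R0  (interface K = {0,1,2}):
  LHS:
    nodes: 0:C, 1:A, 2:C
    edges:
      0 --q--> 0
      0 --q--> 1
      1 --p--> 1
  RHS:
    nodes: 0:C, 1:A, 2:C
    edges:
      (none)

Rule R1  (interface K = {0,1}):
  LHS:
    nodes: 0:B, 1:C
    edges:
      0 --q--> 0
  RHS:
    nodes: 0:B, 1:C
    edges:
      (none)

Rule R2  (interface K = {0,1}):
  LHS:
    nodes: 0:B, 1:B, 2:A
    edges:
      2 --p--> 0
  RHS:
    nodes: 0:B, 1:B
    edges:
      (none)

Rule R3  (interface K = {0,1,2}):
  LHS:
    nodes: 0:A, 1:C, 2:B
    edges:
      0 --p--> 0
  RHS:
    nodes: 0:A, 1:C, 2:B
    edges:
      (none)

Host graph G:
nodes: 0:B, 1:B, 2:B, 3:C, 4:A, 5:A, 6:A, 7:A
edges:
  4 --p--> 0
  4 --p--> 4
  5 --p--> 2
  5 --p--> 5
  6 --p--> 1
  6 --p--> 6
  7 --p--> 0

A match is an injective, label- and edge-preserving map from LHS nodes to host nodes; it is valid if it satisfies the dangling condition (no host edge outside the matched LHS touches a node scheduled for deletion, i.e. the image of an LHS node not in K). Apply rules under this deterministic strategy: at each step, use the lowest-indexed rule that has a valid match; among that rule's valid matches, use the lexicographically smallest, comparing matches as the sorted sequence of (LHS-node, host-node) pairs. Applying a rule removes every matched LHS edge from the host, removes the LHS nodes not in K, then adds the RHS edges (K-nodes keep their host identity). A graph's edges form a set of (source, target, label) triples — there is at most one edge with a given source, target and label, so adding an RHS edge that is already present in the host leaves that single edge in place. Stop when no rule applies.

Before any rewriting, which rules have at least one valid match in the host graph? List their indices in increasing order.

Answer: [R2,R3]

Steps:
R0: no valid match — LHS pattern not found
R1: no valid match — LHS pattern not found
R2: 2 valid matches — {0↦0, 1↦1, 2↦7}, {0↦0, 1↦2, 2↦7}
R3: 9 valid matches — {0↦4, 1↦3, 2↦0}, {0↦4, 1↦3, 2↦1}, {0↦4, 1↦3, 2↦2} (+6 more)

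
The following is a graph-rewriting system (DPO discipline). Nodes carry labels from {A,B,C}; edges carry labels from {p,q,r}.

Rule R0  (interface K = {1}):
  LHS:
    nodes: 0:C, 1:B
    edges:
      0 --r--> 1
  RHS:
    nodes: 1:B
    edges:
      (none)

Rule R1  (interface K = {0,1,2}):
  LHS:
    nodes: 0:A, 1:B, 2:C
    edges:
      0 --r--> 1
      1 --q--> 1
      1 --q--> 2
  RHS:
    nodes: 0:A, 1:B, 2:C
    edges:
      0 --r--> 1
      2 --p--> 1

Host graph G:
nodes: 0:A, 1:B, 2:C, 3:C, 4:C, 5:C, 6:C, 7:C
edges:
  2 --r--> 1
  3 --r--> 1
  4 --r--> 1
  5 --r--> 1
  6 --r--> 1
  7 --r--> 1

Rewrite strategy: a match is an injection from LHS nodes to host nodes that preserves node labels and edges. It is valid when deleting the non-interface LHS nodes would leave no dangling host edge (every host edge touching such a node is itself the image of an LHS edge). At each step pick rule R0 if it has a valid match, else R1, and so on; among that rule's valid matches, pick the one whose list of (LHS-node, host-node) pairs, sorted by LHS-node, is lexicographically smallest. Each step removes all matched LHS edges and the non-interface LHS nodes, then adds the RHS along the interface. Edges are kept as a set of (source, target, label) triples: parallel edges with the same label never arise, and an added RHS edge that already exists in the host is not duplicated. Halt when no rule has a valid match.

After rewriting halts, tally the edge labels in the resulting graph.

Answer: (no edges)

Rewrite trace:
initial: |V|=8 |E|=6  E = 2-r->1 3-r->1 4-r->1 5-r->1 6-r->1 7-r->1
step 1: apply R0 at {0↦2, 1↦1}  → |V|=7 |E|=5  E = 3-r->1 4-r->1 5-r->1 6-r->1 7-r->1
step 2: apply R0 at {0↦3, 1↦1}  → |V|=6 |E|=4  E = 4-r->1 5-r->1 6-r->1 7-r->1
step 3: apply R0 at {0↦4, 1↦1}  → |V|=5 |E|=3  E = 5-r->1 6-r->1 7-r->1
step 4: apply R0 at {0↦5, 1↦1}  → |V|=4 |E|=2  E = 6-r->1 7-r->1
step 5: apply R0 at {0↦6, 1↦1}  → |V|=3 |E|=1  E = 7-r->1
step 6: apply R0 at {0↦7, 1↦1}  → |V|=2 |E|=0  E = ∅
normal form: no rule applies after step 6
NF edges: []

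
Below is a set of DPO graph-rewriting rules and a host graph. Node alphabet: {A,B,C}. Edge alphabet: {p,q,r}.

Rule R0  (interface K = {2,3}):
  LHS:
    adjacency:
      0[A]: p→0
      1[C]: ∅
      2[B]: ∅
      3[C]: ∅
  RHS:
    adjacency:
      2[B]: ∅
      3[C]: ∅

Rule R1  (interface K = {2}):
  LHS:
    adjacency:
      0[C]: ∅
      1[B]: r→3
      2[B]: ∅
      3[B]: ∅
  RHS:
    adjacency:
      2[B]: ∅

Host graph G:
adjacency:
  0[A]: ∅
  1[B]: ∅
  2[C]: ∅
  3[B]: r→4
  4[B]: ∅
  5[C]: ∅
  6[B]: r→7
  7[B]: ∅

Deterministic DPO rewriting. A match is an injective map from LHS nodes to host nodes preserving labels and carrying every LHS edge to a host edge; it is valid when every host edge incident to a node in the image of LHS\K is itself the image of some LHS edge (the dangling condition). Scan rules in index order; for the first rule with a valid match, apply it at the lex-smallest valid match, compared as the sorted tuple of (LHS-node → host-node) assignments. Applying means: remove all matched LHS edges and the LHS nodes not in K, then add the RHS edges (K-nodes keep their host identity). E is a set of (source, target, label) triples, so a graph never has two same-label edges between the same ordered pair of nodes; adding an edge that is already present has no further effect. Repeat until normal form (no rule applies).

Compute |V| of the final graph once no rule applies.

Answer: 2

Rewrite trace:
initial: |V|=8 |E|=2  E = 3-r->4 6-r->7
step 1: apply R1 at {0↦2, 1↦3, 2↦1, 3↦4}  → |V|=5 |E|=1  E = 6-r->7
step 2: apply R1 at {0↦5, 1↦6, 2↦1, 3↦7}  → |V|=2 |E|=0  E = ∅
final graph: no rule applies after step 2
NF nodes: {0:A, 1:B}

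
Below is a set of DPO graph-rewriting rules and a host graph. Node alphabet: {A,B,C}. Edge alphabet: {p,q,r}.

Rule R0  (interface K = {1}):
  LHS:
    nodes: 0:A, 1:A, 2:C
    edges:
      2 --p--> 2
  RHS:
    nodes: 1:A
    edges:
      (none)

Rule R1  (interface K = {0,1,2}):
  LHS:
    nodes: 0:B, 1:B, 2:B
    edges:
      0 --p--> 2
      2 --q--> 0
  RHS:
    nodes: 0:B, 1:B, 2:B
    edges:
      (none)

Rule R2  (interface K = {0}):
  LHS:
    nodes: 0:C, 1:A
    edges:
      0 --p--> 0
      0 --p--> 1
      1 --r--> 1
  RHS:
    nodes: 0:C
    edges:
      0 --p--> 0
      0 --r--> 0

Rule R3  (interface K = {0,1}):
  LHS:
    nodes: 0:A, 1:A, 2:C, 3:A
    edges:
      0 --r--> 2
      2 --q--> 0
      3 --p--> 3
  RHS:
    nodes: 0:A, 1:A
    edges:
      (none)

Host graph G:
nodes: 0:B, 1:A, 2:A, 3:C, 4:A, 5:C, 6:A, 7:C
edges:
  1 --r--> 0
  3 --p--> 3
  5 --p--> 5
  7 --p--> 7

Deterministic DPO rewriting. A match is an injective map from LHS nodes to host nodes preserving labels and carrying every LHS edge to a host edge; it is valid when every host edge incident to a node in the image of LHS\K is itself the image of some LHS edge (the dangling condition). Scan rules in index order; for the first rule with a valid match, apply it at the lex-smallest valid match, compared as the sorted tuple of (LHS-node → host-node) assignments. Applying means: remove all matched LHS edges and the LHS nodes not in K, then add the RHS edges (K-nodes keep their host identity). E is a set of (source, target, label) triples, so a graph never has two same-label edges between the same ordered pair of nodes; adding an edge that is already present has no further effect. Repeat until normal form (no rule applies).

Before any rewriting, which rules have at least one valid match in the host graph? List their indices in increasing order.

Answer: [R0]

Rewrite trace:
R0: 27 valid matches — {0↦2, 1↦1, 2↦3}, {0↦2, 1↦1, 2↦5}, {0↦2, 1↦1, 2↦7} (+24 more)
R1: no valid match — LHS pattern not found
R2: no valid match — LHS pattern not found
R3: no valid match — LHS pattern not found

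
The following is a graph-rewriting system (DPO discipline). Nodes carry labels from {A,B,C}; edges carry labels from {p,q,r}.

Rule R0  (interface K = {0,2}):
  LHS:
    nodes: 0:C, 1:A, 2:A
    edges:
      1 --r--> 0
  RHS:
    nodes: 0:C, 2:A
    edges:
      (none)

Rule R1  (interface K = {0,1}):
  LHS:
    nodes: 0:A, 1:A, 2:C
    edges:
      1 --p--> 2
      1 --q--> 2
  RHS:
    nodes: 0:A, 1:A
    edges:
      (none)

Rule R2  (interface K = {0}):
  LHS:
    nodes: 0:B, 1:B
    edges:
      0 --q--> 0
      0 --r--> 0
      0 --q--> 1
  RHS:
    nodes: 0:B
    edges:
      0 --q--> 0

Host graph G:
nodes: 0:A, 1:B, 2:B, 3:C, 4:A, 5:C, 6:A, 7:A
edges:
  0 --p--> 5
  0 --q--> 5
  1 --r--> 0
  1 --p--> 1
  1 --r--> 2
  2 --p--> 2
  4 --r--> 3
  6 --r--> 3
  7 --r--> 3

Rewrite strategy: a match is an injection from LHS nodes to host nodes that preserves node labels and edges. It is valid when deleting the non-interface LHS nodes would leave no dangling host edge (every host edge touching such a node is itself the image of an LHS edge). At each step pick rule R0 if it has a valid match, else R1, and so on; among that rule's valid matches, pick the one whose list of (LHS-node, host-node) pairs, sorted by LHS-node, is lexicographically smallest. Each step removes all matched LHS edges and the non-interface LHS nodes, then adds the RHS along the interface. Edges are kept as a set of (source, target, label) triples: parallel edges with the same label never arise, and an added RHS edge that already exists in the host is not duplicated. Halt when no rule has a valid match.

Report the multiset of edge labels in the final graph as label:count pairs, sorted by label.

Answer: p:3 q:1 r:2

Rewrite trace:
[0] host  ⇒  8 nodes, 9 edges  {0-p->5 0-q->5 1-r->0 1-p->1 1-r->2 2-p->2 4-r->3 6-r->3 7-r->3}
[1] R0 @ {0↦3, 1↦4, 2↦0}  ⇒  7 nodes, 8 edges  {0-p->5 0-q->5 1-r->0 1-p->1 1-r->2 2-p->2 6-r->3 7-r->3}
[2] R0 @ {0↦3, 1↦6, 2↦0}  ⇒  6 nodes, 7 edges  {0-p->5 0-q->5 1-r->0 1-p->1 1-r->2 2-p->2 7-r->3}
[3] R0 @ {0↦3, 1↦7, 2↦0}  ⇒  5 nodes, 6 edges  {0-p->5 0-q->5 1-r->0 1-p->1 1-r->2 2-p->2}
final graph: no rule applies after step 3
NF edges: [(0, 5, 'p'), (0, 5, 'q'), (1, 0, 'r'), (1, 1, 'p'), (1, 2, 'r'), (2, 2, 'p')]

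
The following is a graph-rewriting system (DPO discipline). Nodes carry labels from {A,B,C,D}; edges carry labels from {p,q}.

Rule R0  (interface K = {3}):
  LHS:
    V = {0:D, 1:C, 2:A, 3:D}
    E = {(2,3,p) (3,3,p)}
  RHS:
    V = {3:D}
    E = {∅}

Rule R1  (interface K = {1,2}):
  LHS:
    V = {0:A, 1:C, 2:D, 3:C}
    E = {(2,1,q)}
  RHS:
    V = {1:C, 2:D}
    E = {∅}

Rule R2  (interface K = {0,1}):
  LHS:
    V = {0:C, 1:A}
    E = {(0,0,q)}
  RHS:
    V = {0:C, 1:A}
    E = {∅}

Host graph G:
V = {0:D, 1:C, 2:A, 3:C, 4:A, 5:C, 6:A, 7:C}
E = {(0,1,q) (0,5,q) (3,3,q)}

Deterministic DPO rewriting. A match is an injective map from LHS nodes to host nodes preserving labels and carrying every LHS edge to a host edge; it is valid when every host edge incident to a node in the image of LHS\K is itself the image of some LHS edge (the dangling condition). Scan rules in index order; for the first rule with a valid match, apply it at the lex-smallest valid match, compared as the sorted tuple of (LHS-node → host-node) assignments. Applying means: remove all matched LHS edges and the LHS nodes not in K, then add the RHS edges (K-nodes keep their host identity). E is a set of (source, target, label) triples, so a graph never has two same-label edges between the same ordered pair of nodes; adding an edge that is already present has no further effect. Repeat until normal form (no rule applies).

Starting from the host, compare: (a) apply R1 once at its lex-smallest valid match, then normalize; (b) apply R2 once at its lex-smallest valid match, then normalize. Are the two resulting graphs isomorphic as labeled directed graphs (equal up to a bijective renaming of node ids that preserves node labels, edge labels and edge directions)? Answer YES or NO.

branch R1-first: apply at {0↦2, 1↦1, 2↦0, 3↦7} → |E|=2, then 2 more step(s) → NF |V|=4 |E|=0 V={0:D, 3:C, 5:C, 6:A} E=∅
branch R2-first: apply at {0↦3, 1↦2} → |E|=2, then 2 more step(s) → NF |V|=4 |E|=0 V={0:D, 5:C, 6:A, 7:C} E=∅
graphs isomorphic (equal up to label-preserving node renaming)

Answer: YES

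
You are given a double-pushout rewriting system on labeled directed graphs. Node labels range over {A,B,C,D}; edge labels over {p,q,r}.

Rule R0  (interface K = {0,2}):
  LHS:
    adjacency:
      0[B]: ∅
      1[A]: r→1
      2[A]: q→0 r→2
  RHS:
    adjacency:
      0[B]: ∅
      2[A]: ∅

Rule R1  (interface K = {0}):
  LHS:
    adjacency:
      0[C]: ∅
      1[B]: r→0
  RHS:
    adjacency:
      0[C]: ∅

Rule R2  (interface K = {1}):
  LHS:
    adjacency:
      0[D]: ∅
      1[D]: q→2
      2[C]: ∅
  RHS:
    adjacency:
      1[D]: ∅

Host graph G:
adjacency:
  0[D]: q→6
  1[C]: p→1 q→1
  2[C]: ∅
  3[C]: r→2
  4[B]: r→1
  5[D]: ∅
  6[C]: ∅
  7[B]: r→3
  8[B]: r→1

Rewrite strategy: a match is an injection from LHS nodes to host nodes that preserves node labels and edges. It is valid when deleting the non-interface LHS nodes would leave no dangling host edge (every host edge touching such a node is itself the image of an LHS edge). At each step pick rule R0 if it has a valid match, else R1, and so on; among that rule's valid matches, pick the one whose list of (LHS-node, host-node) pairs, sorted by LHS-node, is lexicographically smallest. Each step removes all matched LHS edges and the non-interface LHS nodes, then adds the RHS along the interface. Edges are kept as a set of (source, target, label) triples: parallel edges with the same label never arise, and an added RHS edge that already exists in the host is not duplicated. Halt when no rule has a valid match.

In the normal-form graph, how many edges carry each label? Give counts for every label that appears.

Answer: p:1 q:1 r:1

Derivation:
start.  V:9 E:7  edges: 0-q->6 1-p->1 1-q->1 3-r->2 4-r->1 7-r->3 8-r->1
1. fire R1 via {0↦1, 1↦4}  →  V:8 E:6  edges: 0-q->6 1-p->1 1-q->1 3-r->2 7-r->3 8-r->1
2. fire R1 via {0↦1, 1↦8}  →  V:7 E:5  edges: 0-q->6 1-p->1 1-q->1 3-r->2 7-r->3
3. fire R1 via {0↦3, 1↦7}  →  V:6 E:4  edges: 0-q->6 1-p->1 1-q->1 3-r->2
4. fire R2 via {0↦5, 1↦0, 2↦6}  →  V:4 E:3  edges: 1-p->1 1-q->1 3-r->2
final graph: no rule applies after step 4
NF edges: [(1, 1, 'p'), (1, 1, 'q'), (3, 2, 'r')]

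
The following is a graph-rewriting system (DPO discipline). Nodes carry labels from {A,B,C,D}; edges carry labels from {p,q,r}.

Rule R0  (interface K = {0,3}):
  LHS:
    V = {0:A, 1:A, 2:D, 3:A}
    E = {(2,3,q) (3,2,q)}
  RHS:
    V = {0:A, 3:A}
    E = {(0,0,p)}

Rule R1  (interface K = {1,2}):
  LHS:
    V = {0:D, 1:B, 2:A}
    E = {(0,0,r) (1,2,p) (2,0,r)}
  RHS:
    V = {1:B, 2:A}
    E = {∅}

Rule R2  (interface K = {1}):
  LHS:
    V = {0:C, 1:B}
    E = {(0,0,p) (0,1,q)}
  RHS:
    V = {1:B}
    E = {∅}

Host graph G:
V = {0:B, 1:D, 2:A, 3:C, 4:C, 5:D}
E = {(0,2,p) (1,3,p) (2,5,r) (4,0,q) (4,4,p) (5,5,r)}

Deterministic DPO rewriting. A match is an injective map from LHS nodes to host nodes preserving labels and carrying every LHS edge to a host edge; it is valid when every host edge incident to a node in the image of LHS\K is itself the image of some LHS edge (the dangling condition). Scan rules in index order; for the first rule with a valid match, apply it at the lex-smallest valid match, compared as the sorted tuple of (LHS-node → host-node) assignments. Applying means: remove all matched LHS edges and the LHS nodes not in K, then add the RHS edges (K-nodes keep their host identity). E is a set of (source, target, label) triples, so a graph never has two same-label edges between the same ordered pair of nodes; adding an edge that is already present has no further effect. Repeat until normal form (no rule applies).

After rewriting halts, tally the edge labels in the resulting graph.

start.  V:6 E:6  edges: 0-p->2 1-p->3 2-r->5 4-q->0 4-p->4 5-r->5
1. fire R1 via {0↦5, 1↦0, 2↦2}  →  V:5 E:3  edges: 1-p->3 4-q->0 4-p->4
2. fire R2 via {0↦4, 1↦0}  →  V:4 E:1  edges: 1-p->3
final graph: no rule applies after step 2
NF edges: [(1, 3, 'p')]

Answer: p:1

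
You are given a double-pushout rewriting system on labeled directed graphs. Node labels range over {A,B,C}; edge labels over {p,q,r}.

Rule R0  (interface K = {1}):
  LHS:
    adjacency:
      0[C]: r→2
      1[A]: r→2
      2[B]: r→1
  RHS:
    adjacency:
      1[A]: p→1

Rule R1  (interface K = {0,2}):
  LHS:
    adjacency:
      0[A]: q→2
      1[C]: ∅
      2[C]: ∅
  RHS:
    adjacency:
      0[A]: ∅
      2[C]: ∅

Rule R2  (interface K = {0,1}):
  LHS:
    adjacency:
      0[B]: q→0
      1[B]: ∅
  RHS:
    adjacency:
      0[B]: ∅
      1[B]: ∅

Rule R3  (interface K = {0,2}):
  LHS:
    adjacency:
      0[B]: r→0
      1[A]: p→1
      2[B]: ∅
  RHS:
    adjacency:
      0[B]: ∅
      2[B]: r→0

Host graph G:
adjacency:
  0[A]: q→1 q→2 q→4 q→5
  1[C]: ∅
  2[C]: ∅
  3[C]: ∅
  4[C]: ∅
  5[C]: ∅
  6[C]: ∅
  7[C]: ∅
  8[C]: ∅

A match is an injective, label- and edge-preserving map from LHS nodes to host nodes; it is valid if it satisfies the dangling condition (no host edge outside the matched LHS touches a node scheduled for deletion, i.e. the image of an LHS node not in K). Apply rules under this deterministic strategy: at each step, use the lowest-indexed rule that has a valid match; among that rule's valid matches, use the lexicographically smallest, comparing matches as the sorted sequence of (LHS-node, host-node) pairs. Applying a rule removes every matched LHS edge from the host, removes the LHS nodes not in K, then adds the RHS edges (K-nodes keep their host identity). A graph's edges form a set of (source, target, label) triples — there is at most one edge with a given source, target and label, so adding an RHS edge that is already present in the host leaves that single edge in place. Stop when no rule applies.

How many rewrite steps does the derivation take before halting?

Answer: 4

Rewrite trace:
initial: |V|=9 |E|=4  E = 0-q->1 0-q->2 0-q->4 0-q->5
step 1: apply R1 at {0↦0, 1↦3, 2↦1}  → |V|=8 |E|=3  E = 0-q->2 0-q->4 0-q->5
step 2: apply R1 at {0↦0, 1↦1, 2↦2}  → |V|=7 |E|=2  E = 0-q->4 0-q->5
step 3: apply R1 at {0↦0, 1↦2, 2↦4}  → |V|=6 |E|=1  E = 0-q->5
step 4: apply R1 at {0↦0, 1↦4, 2↦5}  → |V|=5 |E|=0  E = ∅
final graph: no rule applies after step 4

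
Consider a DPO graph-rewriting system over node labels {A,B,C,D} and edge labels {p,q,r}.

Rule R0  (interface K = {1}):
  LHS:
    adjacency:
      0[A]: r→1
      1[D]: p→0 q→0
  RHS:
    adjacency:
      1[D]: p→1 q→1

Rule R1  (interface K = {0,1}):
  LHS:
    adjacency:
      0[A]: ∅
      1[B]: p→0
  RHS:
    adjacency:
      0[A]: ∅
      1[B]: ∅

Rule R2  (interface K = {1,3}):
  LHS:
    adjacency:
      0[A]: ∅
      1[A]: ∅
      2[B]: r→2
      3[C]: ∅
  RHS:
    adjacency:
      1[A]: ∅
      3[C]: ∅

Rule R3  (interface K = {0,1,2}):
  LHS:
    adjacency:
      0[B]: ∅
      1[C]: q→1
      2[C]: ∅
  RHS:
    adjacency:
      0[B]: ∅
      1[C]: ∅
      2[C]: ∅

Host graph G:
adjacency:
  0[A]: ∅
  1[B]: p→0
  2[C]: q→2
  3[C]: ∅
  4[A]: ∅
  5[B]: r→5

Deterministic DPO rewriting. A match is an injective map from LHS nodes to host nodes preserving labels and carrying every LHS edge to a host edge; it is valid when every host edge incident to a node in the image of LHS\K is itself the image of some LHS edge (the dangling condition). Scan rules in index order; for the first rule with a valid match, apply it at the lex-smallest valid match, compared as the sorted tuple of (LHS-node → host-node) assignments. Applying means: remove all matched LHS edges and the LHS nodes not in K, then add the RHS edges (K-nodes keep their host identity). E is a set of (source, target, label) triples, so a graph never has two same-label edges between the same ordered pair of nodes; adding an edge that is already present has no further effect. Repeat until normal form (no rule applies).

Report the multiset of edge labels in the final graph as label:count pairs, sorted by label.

Answer: (no edges)

Rewrite trace:
initial: |V|=6 |E|=3  E = 1-p->0 2-q->2 5-r->5
step 1: apply R1 at {0↦0, 1↦1}  → |V|=6 |E|=2  E = 2-q->2 5-r->5
step 2: apply R2 at {0↦0, 1↦4, 2↦5, 3↦2}  → |V|=4 |E|=1  E = 2-q->2
step 3: apply R3 at {0↦1, 1↦2, 2↦3}  → |V|=4 |E|=0  E = ∅
final graph: no rule applies after step 3
NF edges: []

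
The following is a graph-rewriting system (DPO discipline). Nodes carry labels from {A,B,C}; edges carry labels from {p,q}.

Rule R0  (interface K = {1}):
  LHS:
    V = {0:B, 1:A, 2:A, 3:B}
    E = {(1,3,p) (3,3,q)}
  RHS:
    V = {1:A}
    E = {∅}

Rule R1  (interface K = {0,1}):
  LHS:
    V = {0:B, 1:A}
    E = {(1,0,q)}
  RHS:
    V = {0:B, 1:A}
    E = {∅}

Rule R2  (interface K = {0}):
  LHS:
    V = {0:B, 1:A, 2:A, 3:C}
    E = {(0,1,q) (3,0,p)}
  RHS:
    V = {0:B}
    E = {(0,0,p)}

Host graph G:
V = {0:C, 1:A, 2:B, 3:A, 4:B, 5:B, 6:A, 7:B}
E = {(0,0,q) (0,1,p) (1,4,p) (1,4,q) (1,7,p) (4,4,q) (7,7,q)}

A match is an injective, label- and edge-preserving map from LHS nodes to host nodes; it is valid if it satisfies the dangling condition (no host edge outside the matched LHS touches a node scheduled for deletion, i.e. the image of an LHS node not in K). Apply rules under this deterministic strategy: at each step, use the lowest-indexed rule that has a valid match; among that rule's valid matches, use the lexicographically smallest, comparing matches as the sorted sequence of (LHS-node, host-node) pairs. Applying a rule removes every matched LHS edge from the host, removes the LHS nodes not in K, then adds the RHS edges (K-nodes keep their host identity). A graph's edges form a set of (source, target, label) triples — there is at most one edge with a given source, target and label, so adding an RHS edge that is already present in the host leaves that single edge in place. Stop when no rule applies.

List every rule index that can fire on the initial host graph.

Answer: [R0,R1]

Derivation:
R0: 4 valid matches — {0↦2, 1↦1, 2↦3, 3↦7}, {0↦2, 1↦1, 2↦6, 3↦7}, {0↦5, 1↦1, 2↦3, 3↦7} (+1 more)
R1: 1 valid match — {0↦4, 1↦1}
R2: no valid match — LHS pattern not found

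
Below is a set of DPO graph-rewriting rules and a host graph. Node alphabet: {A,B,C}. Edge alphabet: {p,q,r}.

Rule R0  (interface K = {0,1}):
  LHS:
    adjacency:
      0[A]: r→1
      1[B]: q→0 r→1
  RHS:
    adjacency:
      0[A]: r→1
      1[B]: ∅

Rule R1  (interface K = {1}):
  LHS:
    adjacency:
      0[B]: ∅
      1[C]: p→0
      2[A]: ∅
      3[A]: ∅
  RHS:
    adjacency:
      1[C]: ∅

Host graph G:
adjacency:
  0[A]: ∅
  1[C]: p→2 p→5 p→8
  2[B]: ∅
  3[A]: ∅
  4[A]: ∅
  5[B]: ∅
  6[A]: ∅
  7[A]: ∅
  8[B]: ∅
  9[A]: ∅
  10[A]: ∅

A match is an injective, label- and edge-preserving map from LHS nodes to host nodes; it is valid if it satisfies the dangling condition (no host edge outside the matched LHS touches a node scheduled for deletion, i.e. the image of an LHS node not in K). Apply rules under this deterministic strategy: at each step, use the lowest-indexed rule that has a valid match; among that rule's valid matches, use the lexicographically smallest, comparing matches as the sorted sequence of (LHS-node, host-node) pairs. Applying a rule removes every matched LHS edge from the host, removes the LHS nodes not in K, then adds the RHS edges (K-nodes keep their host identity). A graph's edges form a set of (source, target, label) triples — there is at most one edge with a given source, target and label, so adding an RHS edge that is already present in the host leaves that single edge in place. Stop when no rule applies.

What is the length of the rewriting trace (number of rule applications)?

start.  V:11 E:3  edges: 1-p->2 1-p->5 1-p->8
1. fire R1 via {0↦2, 1↦1, 2↦0, 3↦3}  →  V:8 E:2  edges: 1-p->5 1-p->8
2. fire R1 via {0↦5, 1↦1, 2↦4, 3↦6}  →  V:5 E:1  edges: 1-p->8
3. fire R1 via {0↦8, 1↦1, 2↦7, 3↦9}  →  V:2 E:0  edges: ∅
normal form: no rule applies after step 3

Answer: 3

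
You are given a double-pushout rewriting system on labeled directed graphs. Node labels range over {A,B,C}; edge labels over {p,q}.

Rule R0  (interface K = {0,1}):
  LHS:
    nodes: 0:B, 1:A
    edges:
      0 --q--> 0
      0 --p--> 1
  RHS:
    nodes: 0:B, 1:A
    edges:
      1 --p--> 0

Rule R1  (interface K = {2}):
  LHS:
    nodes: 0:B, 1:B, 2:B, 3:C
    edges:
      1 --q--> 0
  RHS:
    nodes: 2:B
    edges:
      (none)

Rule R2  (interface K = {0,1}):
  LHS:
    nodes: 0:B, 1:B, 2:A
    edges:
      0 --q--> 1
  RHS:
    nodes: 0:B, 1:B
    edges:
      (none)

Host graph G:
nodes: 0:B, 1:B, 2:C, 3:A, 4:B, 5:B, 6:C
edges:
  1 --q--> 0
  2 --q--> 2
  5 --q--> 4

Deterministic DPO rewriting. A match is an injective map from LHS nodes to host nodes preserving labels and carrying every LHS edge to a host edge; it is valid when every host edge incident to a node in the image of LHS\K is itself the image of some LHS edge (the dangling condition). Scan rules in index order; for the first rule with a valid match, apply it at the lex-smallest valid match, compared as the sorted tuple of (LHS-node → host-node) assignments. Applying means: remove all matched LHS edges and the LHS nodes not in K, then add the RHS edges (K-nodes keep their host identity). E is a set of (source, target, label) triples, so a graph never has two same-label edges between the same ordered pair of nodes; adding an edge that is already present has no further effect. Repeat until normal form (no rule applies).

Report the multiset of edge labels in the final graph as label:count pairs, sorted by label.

Answer: q:1

Rewrite trace:
[0] host  ⇒  7 nodes, 3 edges  {1-q->0 2-q->2 5-q->4}
[1] R1 @ {0↦0, 1↦1, 2↦4, 3↦6}  ⇒  4 nodes, 2 edges  {2-q->2 5-q->4}
[2] R2 @ {0↦5, 1↦4, 2↦3}  ⇒  3 nodes, 1 edges  {2-q->2}
final graph: no rule applies after step 2
NF edges: [(2, 2, 'q')]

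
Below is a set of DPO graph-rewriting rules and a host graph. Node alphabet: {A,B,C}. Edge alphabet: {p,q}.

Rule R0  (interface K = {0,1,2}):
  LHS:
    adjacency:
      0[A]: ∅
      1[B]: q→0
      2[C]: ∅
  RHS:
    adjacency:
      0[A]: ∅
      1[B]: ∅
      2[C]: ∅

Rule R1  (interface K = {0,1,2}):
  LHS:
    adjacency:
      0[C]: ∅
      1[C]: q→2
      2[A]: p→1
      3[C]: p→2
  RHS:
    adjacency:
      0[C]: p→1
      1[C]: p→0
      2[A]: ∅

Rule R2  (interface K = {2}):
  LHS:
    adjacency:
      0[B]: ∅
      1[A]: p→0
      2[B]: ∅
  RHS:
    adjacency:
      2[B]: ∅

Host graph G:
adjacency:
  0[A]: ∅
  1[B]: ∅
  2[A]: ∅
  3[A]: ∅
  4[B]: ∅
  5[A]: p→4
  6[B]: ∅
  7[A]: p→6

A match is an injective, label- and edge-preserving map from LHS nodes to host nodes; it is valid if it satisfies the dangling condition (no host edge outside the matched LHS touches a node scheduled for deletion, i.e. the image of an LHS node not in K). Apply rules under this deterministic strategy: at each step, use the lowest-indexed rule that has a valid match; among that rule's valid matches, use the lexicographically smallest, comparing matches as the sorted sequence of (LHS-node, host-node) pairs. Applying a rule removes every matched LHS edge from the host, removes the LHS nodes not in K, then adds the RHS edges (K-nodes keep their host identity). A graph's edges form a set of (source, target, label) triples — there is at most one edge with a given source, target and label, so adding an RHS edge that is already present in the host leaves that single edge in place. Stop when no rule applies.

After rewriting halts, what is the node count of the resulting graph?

start.  V:8 E:2  edges: 5-p->4 7-p->6
1. fire R2 via {0↦4, 1↦5, 2↦1}  →  V:6 E:1  edges: 7-p->6
2. fire R2 via {0↦6, 1↦7, 2↦1}  →  V:4 E:0  edges: ∅
normal form: no rule applies after step 2
NF nodes: {0:A, 1:B, 2:A, 3:A}

Answer: 4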